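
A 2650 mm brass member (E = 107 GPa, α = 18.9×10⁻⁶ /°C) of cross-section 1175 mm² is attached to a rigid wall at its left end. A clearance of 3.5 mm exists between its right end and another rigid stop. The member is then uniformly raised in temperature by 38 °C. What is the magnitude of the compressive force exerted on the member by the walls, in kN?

If the wall were absent the member would grow by αΔT L = 18.9×10⁻⁶ × 38 × 2650 = 1.903 mm.
Since δ_free = 1.9 mm is less than the 3.5 mm gap, the member never touches the wall. No axial force develops.

P ≈ 0 kN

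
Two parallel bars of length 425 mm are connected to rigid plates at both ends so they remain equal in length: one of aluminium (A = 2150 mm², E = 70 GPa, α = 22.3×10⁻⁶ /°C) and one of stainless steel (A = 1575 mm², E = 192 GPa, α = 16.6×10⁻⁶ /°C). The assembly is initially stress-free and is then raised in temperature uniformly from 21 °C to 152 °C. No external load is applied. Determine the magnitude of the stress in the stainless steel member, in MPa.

σ ≈ 47.6 MPa (tensile)

Equilibrium of a rigid end plate with no external load gives equal and opposite internal forces ±P in the two members. Since α_{aluminium} > α_{stainless steel}, heating drives the aluminium into compression and the stainless steel into tension.
Compatibility of the two members (thermal + elastic change equal): (α₁ − α₂)ΔT = P·[1/(A₁E₁) + 1/(A₂E₂)].
|α₁ − α₂|·ΔT = 5.7×10⁻⁶ × 131 = 0.0007467.
1/(A₁E₁) + 1/(A₂E₂) = 1/(2150×70×10³) + 1/(1575×192×10³) = 9.951×10⁻⁹ N⁻¹.
P = 0.0007467 / 9.951×10⁻⁹ = 75030 N = 75.03 kN.
σ_{stainless steel} = P/A₂ = 75030/1575 = 47.64 MPa, tensile.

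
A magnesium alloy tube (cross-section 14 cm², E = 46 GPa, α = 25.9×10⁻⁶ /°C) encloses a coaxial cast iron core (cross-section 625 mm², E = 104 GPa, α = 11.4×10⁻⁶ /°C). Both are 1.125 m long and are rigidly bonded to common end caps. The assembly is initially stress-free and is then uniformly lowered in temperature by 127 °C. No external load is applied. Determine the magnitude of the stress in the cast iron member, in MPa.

σ ≈ 95.3 MPa (compressive)

Equilibrium of a rigid end plate with no external load gives equal and opposite internal forces ±P in the two members. Since α_{magnesium alloy} > α_{cast iron}, cooling drives the magnesium alloy into tension and the cast iron into compression.
Setting the final lengths equal and cancelling L: (α₁ − α₂)ΔT = P/(A₁E₁) + P/(A₂E₂).
|α₁ − α₂|·ΔT = 14.5×10⁻⁶ × 127 = 0.001841.
1/(A₁E₁) + 1/(A₂E₂) = 1/(1400×46×10³) + 1/(625×104×10³) = 3.091×10⁻⁸ N⁻¹.
P = 0.001841 / 3.091×10⁻⁸ = 59570 N = 59.57 kN.
σ_{cast iron} = P/A₂ = 59570/625 = 95.31 MPa, compressive.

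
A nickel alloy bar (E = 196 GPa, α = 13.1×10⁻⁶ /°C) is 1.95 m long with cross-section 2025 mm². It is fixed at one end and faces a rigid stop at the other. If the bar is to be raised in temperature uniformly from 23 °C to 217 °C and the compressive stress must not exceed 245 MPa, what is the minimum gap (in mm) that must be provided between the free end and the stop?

Free expansion if unrestrained: δ_free = αΔT L = 13.1×10⁻⁶ × 194 × 1950 = 4.956 mm.
A stress of 245 MPa corresponds to the wall pushing the bar back by σL/E = 245×1950/(196×10³) = 2.438 mm.
So the gap has to take up the difference, g_min = δ_free − σL/E = 4.956 − 2.438 = 2.518 mm.

g ≈ 2.52 mm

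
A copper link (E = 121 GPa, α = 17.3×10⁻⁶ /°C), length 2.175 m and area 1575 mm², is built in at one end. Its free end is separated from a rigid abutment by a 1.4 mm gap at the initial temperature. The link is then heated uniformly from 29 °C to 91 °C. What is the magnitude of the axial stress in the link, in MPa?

Unrestrained expansion: δ_free = αΔT L = 17.3×10⁻⁶ × 62 × 2175 = 2.333 mm.
This exceeds the 1.4 mm gap, so the wall pushes back. The portion of expansion that must be recovered elastically is δ_free − gap = 2.333 − 1.4 = 0.9329 mm.
So σ = E(δ_free − g)/L = 121×10³ × 0.9329/2175 = 51.9 MPa.

σ ≈ 51.9 MPa (compressive)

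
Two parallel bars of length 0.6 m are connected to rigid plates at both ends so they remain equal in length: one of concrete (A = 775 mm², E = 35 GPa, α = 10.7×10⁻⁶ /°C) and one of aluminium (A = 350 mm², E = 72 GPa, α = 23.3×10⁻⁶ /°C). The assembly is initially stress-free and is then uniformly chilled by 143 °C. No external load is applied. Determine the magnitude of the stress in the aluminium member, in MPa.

The aluminium has the larger α, so on cooling it would change length more than the concrete if both were free. The rigid plates force a common final length, so the aluminium is put into tension and the concrete into compression, with equal and opposite forces P (no external load).
Compatibility of the two members (thermal + elastic change equal): (α₁ − α₂)ΔT = P·[1/(A₁E₁) + 1/(A₂E₂)].
|α₁ − α₂|·ΔT = 12.6×10⁻⁶ × 143 = 0.001802.
1/(A₁E₁) + 1/(A₂E₂) = 1/(775×35×10³) + 1/(350×72×10³) = 7.655×10⁻⁸ N⁻¹.
P = 0.001802 / 7.655×10⁻⁸ = 23540 N = 23.54 kN.
σ_{aluminium} = P/A₂ = 23540/350 = 67.25 MPa, tensile.

σ ≈ 67.3 MPa (tensile)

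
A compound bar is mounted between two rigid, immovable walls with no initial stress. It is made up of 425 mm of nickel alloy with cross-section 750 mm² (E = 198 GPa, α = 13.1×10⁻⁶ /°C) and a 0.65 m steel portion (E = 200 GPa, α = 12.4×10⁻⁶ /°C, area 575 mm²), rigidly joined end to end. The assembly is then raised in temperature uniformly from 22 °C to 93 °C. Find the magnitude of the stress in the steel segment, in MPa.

σ ≈ 198 MPa (compressive)

With the walls removed the bar would change length by δ_free = Σ αᵢΔT Lᵢ = 13.1×10⁻⁶×71×425 + 12.4×10⁻⁶×71×650 = 0.9676 mm.
The walls prevent any net length change, so an axial force P (same in every segment) develops. Compatibility: P · Σ Lᵢ/(AᵢEᵢ) = δ_free.
Σ Lᵢ/(AᵢEᵢ) = 425/(750×198×10³) + 650/(575×200×10³) = 8.514×10⁻⁶ mm/N.
P = 0.9676 / 8.514×10⁻⁶ = 113600 N = 113.6 kN, compressive.
σ_{steel} = P / A = 113600 / 575 = 197.6 MPa.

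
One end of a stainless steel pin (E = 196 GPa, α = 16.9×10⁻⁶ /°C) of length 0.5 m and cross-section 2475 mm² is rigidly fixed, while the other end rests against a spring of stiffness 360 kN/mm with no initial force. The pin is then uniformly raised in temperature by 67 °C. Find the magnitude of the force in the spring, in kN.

The unrestrained thermal change is αΔT L = 16.9×10⁻⁶ × 67 × 500 = 0.5661 mm.
With a force P in the spring, the elastic change of the pin is PL/(AE) and that of the spring is P/k; compatibility requires their sum to equal δ_free.
P [ L/(AE) + 1/k ] = δ_free → P [ 500/(2475×196×10³) + 1/(360×10³) ] = 0.5661.
P = 0.5661 / 3.808×10⁻⁶ = 148700 N.

P ≈ 149 kN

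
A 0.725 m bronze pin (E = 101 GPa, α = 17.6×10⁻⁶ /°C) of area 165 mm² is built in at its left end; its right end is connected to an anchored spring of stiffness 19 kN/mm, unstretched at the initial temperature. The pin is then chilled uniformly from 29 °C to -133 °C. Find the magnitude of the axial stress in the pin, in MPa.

Free thermal contraction: δ_free = αΔT L = 17.6×10⁻⁶ × 162 × 725 = 2.067 mm.
With a force P in the spring, the elastic change of the pin is PL/(AE) and that of the spring is P/k; compatibility requires their sum to equal δ_free.
P [ L/(AE) + 1/k ] = δ_free → P [ 725/(165×101×10³) + 1/(19×10³) ] = 2.067.
P = 2.067 / 9.614×10⁻⁵ = 21500 N.
σ = P/A = 21500/165 = 130.3 MPa.

σ ≈ 130 MPa (tensile)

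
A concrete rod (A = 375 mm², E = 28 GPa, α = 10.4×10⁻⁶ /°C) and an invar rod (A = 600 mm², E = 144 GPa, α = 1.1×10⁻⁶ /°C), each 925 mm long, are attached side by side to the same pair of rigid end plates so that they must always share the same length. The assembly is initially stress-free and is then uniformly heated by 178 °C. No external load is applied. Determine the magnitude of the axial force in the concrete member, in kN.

The concrete has the larger α, so on heating it would change length more than the invar if both were free. The rigid plates force a common final length, so the concrete is put into compression and the invar into tension, with equal and opposite forces P (no external load).
Compatibility of the two members (thermal + elastic change equal): (α₁ − α₂)ΔT = P·[1/(A₁E₁) + 1/(A₂E₂)].
|α₁ − α₂|·ΔT = 9.3×10⁻⁶ × 178 = 0.001655.
1/(A₁E₁) + 1/(A₂E₂) = 1/(375×28×10³) + 1/(600×144×10³) = 1.068×10⁻⁷ N⁻¹.
So P = 0.001655 / 1.068×10⁻⁷ = 15.5 kN.

P ≈ 15.5 kN (compressive in the concrete)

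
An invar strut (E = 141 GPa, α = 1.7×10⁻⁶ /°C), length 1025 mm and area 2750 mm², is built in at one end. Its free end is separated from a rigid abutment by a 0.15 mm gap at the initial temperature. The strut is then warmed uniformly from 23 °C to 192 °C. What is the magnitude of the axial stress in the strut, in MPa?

If the wall were absent the strut would grow by αΔT L = 1.7×10⁻⁶ × 169 × 1025 = 0.2945 mm.
This exceeds the 0.15 mm gap, so the wall pushes back. The portion of expansion that must be recovered elastically is δ_free − gap = 0.2945 − 0.15 = 0.1445 mm.
Compatibility: PL/(AE) = 0.1445 mm, so σ = P/A = E × (0.1445/1025) = 19.88 MPa.

σ ≈ 19.9 MPa (compressive)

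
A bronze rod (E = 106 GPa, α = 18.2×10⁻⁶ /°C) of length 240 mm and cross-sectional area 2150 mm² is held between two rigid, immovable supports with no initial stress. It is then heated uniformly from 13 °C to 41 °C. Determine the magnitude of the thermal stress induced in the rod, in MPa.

σ ≈ 54 MPa (compressive)

The supports are rigid, so the total axial strain is zero. The restrained thermal strain is ε = αΔT = 18.2×10⁻⁶ × 28 = 509.6×10⁻⁶.
The stress required to suppress this strain is σ = Eε = 106×10³ × 509.6×10⁻⁶ = 54.02 MPa, compressive since the rod is trying to expand.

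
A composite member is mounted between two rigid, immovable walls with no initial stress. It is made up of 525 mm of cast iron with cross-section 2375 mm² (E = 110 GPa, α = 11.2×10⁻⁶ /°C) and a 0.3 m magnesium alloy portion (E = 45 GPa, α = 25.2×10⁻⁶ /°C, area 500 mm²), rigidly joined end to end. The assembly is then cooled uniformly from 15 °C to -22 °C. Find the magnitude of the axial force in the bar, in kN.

With the walls removed the bar would change length by δ_free = Σ αᵢΔT Lᵢ = 11.2×10⁻⁶×37×525 + 25.2×10⁻⁶×37×300 = 0.4973 mm.
Since the ends are fixed, an axial force P builds up, equal in every segment, with P · Σ Lᵢ/(AᵢEᵢ) = δ_free.
The series flexibility is Σ Lᵢ/(AᵢEᵢ) = 525/(2375×110×10³) + 300/(500×45×10³) = 1.534×10⁻⁵ mm/N.
P = 0.4973 / 1.534×10⁻⁵ = 32410 N = 32.41 kN, tensile.

P ≈ 32.4 kN (tensile)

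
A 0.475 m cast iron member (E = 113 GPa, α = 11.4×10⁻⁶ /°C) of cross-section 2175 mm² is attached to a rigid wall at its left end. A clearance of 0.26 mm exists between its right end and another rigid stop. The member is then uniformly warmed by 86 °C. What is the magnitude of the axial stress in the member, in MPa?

σ ≈ 48.9 MPa (compressive)

If the wall were absent the member would grow by αΔT L = 11.4×10⁻⁶ × 86 × 475 = 0.4657 mm.
The gap closes (δ_free > 0.26 mm) and the wall then resists a further 0.4657 − 0.26 = 0.2057 mm of expansion.
That suppressed elongation corresponds to σ = E·Δ/L = 113×10³ × 0.2057/475 = 48.93 MPa.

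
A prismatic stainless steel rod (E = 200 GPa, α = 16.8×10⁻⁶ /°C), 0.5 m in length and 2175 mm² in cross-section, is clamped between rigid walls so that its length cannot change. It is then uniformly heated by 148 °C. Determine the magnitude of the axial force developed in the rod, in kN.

The ends cannot move, so σ = EαΔT = 200×10³ × 16.8×10⁻⁶ × 148 = 497.3 MPa.
Axial force P = σA = 497.3 × 2175 = 1.082×10⁶ N = 1082 kN, compressive.

P ≈ 1080 kN (compressive)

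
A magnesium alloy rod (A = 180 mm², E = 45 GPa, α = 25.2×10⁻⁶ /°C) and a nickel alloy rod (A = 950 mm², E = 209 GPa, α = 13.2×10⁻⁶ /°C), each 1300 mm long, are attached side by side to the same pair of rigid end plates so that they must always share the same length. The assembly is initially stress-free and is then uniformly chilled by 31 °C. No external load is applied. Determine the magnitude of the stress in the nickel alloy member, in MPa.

σ ≈ 3.05 MPa (compressive)

The magnesium alloy has the larger α, so on cooling it would change length more than the nickel alloy if both were free. The rigid plates force a common final length, so the magnesium alloy is put into tension and the nickel alloy into compression, with equal and opposite forces P (no external load).
Setting the final lengths equal and cancelling L: (α₁ − α₂)ΔT = P/(A₁E₁) + P/(A₂E₂).
|α₁ − α₂|·ΔT = 12×10⁻⁶ × 31 = 0.000372.
1/(A₁E₁) + 1/(A₂E₂) = 1/(180×45×10³) + 1/(950×209×10³) = 1.285×10⁻⁷ N⁻¹.
P = 0.000372 / 1.285×10⁻⁷ = 2895 N = 2.895 kN.
σ_{nickel alloy} = P/A₂ = 2895/950 = 3.047 MPa, compressive.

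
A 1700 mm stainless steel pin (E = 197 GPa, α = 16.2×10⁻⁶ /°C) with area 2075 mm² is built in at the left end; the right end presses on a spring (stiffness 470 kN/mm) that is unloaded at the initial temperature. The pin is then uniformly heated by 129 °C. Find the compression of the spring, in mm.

The unrestrained thermal change is αΔT L = 16.2×10⁻⁶ × 129 × 1700 = 3.553 mm.
Let P be the compressive force at the spring. The pin shortens elastically by PL/(AE) and the spring compresses by P/k; together these equal δ_free.
P [ L/(AE) + 1/k ] = δ_free → P [ 1700/(2075×197×10³) + 1/(470×10³) ] = 3.553.
P = 3.553 / 6.286×10⁻⁶ = 565100 N.
Spring compression = P/k = 565100/(470×10³) = 1.202 mm.

δ ≈ 1.2 mm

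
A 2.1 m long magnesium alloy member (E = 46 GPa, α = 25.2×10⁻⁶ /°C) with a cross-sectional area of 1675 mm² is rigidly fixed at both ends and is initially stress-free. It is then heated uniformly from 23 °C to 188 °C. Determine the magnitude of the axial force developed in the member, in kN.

P ≈ 320 kN (compressive)

Full restraint means ε = 0, so the stress is σ = EαΔT = 46×10³ × 25.2×10⁻⁶ × 165 = 191.3 MPa.
P = AEαΔT = 1675 × 46×10³ × 25.2×10⁻⁶ × 165 = 320.4 kN (compressive).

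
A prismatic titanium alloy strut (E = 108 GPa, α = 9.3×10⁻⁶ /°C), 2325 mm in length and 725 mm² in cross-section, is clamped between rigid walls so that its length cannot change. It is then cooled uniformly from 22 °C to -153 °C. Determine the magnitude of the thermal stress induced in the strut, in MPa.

The supports are rigid, so the total axial strain is zero. The restrained thermal strain is ε = αΔT = 9.3×10⁻⁶ × 175 = 1627.5×10⁻⁶.
σ = EαΔT = 108×10³ × 9.3×10⁻⁶ × 175 = 175.8 MPa (tensile; the strut is trying to contract).

σ ≈ 176 MPa (tensile)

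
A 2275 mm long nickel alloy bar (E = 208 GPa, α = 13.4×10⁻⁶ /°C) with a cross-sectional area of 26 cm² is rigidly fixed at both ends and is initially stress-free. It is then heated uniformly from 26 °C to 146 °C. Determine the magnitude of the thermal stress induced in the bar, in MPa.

σ ≈ 334 MPa (compressive)

Because both ends are immovable the net strain is zero, and the suppressed thermal strain is αΔT = 13.4×10⁻⁶ × 120 = 1608×10⁻⁶.
σ = EαΔT = 208×10³ × 13.4×10⁻⁶ × 120 = 334.5 MPa (compressive; the bar is trying to expand).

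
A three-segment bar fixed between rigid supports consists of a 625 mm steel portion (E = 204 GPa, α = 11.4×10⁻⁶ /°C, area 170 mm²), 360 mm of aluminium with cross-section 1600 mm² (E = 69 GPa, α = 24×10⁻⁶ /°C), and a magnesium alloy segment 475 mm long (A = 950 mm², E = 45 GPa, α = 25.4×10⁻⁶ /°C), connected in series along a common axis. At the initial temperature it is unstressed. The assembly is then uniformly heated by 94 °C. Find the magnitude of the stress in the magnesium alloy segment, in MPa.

σ ≈ 85 MPa (compressive)

Free thermal expansion of the whole bar: Σ αᵢΔT Lᵢ = 11.4×10⁻⁶×94×625 + 24×10⁻⁶×94×360 + 25.4×10⁻⁶×94×475 = 2.616 mm.
The rigid supports impose zero overall length change; the single axial force P common to all segments must satisfy P Σ Lᵢ/(AᵢEᵢ) = δ_free.
Σ Lᵢ/(AᵢEᵢ) = 625/(170×204×10³) + 360/(1600×69×10³) + 475/(950×45×10³) = 3.239×10⁻⁵ mm/N.
Hence P = δ_free / Σ(L/AE) = 2.616/3.239×10⁻⁵ = 80.76 kN (compressive).
σ_{magnesium alloy} = P / A = 80760 / 950 = 85.01 MPa.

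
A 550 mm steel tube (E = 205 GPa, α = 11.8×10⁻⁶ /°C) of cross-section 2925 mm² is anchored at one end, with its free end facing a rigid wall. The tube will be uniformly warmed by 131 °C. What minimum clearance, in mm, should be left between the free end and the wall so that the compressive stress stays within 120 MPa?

With no wall the tube would lengthen by αΔT L = 11.8×10⁻⁶ × 131 × 550 = 0.8502 mm.
At the allowable stress the elastic shortening the wall may impose is σL/E = 120 × 550 / (205×10³) = 0.322 mm.
So the gap has to take up the difference, g_min = δ_free − σL/E = 0.8502 − 0.322 = 0.5282 mm.

g ≈ 0.528 mm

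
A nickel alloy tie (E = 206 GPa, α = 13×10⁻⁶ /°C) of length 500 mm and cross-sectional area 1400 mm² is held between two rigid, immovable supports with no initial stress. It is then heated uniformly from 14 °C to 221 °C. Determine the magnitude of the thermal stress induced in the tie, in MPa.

With length fixed, the mechanical strain must cancel the thermal strain αΔT = 13×10⁻⁶ × 207 = 2691×10⁻⁶.
The stress required to suppress this strain is σ = Eε = 206×10³ × 2691×10⁻⁶ = 554.3 MPa, compressive since the tie is trying to expand.

σ ≈ 554 MPa (compressive)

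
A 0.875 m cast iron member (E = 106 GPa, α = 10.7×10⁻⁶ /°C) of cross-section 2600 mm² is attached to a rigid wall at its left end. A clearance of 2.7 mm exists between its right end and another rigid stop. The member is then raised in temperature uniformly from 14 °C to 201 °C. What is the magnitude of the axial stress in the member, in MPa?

Free thermal elongation = αΔT L = 10.7×10⁻⁶ × 187 × 875 = 1.751 mm.
This is smaller than the 2.7 mm clearance, so the member expands freely without reaching the stop — the stress is zero.

σ ≈ 0 MPa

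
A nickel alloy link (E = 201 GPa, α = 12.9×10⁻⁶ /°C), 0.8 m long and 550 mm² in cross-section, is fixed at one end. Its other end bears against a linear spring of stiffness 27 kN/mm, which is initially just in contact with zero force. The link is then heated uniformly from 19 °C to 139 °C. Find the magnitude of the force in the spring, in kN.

P ≈ 28 kN

If the spring were absent the link would lengthen by αΔT L = 12.9×10⁻⁶ × 120 × 800 = 1.238 mm.
With a force P in the spring, the elastic change of the link is PL/(AE) and that of the spring is P/k; compatibility requires their sum to equal δ_free.
P [ L/(AE) + 1/k ] = δ_free → P [ 800/(550×201×10³) + 1/(27×10³) ] = 1.238.
P = 1.238 / 4.427×10⁻⁵ = 27970 N.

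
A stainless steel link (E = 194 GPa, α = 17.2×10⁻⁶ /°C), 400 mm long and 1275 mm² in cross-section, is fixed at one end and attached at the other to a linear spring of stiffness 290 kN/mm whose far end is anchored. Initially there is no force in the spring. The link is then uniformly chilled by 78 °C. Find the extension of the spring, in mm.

The unrestrained thermal change is αΔT L = 17.2×10⁻⁶ × 78 × 400 = 0.5366 mm.
Let P be the tensile force in the spring. The link extends elastically by PL/(AE) and the spring stretches by P/k; together these equal δ_free.
So P = δ_free / [L/(AE) + 1/k] = 0.5366 / [ 400/(1275×194×10³) + 1/(290×10³) ].
P = 0.5366 / 5.065×10⁻⁶ = 105900 N.
Spring extension = P/k = 105900/(290×10³) = 0.3653 mm.

δ ≈ 0.365 mm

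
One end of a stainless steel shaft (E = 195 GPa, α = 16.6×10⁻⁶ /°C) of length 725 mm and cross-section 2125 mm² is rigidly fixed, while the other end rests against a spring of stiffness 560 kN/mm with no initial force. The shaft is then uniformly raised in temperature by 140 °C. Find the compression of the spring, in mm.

δ ≈ 0.851 mm

Free thermal expansion: δ_free = αΔT L = 16.6×10⁻⁶ × 140 × 725 = 1.685 mm.
With a force P in the spring, the elastic change of the shaft is PL/(AE) and that of the spring is P/k; compatibility requires their sum to equal δ_free.
So P = δ_free / [L/(AE) + 1/k] = 1.685 / [ 725/(2125×195×10³) + 1/(560×10³) ].
P = 1.685 / 3.535×10⁻⁶ = 476600 N.
Spring compression = P/k = 476600/(560×10³) = 0.8511 mm.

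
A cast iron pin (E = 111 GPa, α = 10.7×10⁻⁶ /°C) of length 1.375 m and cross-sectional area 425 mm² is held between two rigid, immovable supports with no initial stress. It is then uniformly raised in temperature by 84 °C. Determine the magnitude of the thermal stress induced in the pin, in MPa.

Because both ends are immovable the net strain is zero, and the suppressed thermal strain is αΔT = 10.7×10⁻⁶ × 84 = 898.8×10⁻⁶.
Hence σ = E·αΔT = 111×10³ × 898.8×10⁻⁶ = 99.77 MPa, compressive.

σ ≈ 99.8 MPa (compressive)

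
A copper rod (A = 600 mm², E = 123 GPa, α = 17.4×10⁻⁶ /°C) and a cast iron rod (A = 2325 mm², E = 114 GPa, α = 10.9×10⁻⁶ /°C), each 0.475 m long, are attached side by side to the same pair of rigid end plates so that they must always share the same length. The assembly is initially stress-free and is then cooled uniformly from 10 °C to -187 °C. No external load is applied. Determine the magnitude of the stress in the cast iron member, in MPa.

σ ≈ 31.8 MPa (compressive)

Both members must finish at the same length. With the larger α, the copper tends to over-contract; the plates restrain it, putting the copper in tension and the cast iron in compression. With no external load the two internal forces are equal and opposite, magnitude P.
Setting the final lengths equal and cancelling L: (α₁ − α₂)ΔT = P/(A₁E₁) + P/(A₂E₂).
|α₁ − α₂|·ΔT = 6.5×10⁻⁶ × 197 = 0.00128.
1/(A₁E₁) + 1/(A₂E₂) = 1/(600×123×10³) + 1/(2325×114×10³) = 1.732×10⁻⁸ N⁻¹.
So P = 0.00128 / 1.732×10⁻⁸ = 73.92 kN.
σ_{cast iron} = P/A₂ = 73920/2325 = 31.79 MPa, compressive.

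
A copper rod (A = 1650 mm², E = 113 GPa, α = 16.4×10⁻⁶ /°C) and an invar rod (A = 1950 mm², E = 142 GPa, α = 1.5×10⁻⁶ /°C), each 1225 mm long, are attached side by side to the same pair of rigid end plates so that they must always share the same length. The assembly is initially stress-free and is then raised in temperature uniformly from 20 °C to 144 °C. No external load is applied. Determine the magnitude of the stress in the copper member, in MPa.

Both members must finish at the same length. With the larger α, the copper tends to over-expand; the plates restrain it, putting the copper in compression and the invar in tension. With no external load the two internal forces are equal and opposite, magnitude P.
Compatibility of the two members (thermal + elastic change equal): (α₁ − α₂)ΔT = P·[1/(A₁E₁) + 1/(A₂E₂)].
|α₁ − α₂|·ΔT = 14.9×10⁻⁶ × 124 = 0.001848.
1/(A₁E₁) + 1/(A₂E₂) = 1/(1650×113×10³) + 1/(1950×142×10³) = 8.975×10⁻⁹ N⁻¹.
So P = 0.001848 / 8.975×10⁻⁹ = 205.9 kN.
σ_{copper} = P/A₁ = 205900/1650 = 124.8 MPa, compressive.

σ ≈ 125 MPa (compressive)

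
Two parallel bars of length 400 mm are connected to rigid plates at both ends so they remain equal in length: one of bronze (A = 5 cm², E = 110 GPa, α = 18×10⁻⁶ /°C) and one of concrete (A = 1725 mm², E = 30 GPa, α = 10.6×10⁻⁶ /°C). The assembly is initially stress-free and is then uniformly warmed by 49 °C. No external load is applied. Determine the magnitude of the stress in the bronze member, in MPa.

σ ≈ 19.3 MPa (compressive)

Equilibrium of a rigid end plate with no external load gives equal and opposite internal forces ±P in the two members. Since α_{bronze} > α_{concrete}, heating drives the bronze into compression and the concrete into tension.
Equating the net (thermal + elastic) strains gives |α₁ − α₂|·ΔT = P·[1/(A₁E₁) + 1/(A₂E₂)].
|α₁ − α₂|·ΔT = 7.4×10⁻⁶ × 49 = 0.0003626.
1/(A₁E₁) + 1/(A₂E₂) = 1/(500×110×10³) + 1/(1725×30×10³) = 3.751×10⁻⁸ N⁻¹.
P = 0.0003626 / 3.751×10⁻⁸ = 9668 N = 9.668 kN.
σ_{bronze} = P/A₁ = 9668/500 = 19.34 MPa, compressive.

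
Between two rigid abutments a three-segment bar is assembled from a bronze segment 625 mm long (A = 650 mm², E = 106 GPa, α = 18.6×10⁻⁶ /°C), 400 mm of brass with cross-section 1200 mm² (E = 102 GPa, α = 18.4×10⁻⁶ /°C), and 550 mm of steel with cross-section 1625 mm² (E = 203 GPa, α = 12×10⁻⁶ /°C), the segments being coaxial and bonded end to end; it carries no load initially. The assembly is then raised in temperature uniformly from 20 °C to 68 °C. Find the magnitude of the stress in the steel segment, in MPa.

If the supports were absent, the total length change would be Σ αᵢΔT Lᵢ = 18.6×10⁻⁶×48×625 + 18.4×10⁻⁶×48×400 + 12×10⁻⁶×48×550 = 1.228 mm.
The walls prevent any net length change, so an axial force P (same in every segment) develops. Compatibility: P · Σ Lᵢ/(AᵢEᵢ) = δ_free.
The series flexibility is Σ Lᵢ/(AᵢEᵢ) = 625/(650×106×10³) + 400/(1200×102×10³) + 550/(1625×203×10³) = 1.401×10⁻⁵ mm/N.
Hence P = δ_free / Σ(L/AE) = 1.228/1.401×10⁻⁵ = 87.68 kN (compressive).
σ_{steel} = P / A = 87680 / 1625 = 53.96 MPa.

σ ≈ 54 MPa (compressive)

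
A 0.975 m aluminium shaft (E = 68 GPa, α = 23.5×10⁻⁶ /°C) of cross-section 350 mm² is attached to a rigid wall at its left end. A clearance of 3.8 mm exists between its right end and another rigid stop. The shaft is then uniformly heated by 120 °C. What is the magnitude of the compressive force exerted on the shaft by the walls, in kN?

If the wall were absent the shaft would grow by αΔT L = 23.5×10⁻⁶ × 120 × 975 = 2.749 mm.
This is smaller than the 3.8 mm clearance, so the shaft expands freely without reaching the stop — the stress is zero.

P ≈ 0 kN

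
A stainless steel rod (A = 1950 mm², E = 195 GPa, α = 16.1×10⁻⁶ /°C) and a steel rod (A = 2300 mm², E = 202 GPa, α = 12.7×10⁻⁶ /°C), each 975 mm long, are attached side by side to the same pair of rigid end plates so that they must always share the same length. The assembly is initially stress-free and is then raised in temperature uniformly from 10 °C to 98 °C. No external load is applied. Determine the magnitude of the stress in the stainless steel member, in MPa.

The stainless steel has the larger α, so on heating it would change length more than the steel if both were free. The rigid plates force a common final length, so the stainless steel is put into compression and the steel into tension, with equal and opposite forces P (no external load).
Equating the net (thermal + elastic) strains gives |α₁ − α₂|·ΔT = P·[1/(A₁E₁) + 1/(A₂E₂)].
|α₁ − α₂|·ΔT = 3.4×10⁻⁶ × 88 = 0.0002992.
1/(A₁E₁) + 1/(A₂E₂) = 1/(1950×195×10³) + 1/(2300×202×10³) = 4.782×10⁻⁹ N⁻¹.
P = 0.0002992 / 4.782×10⁻⁹ = 62560 N = 62.56 kN.
σ_{stainless steel} = P/A₁ = 62560/1950 = 32.08 MPa, compressive.

σ ≈ 32.1 MPa (compressive)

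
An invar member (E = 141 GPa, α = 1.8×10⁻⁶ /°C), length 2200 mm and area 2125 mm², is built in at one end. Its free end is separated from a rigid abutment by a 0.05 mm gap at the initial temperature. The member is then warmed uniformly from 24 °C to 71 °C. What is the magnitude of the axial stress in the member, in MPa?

Unrestrained expansion: δ_free = αΔT L = 1.8×10⁻⁶ × 47 × 2200 = 0.1861 mm.
After closing the 0.05 mm clearance, 0.1861 − 0.05 = 0.1361 mm of expansion remains to be suppressed by the wall.
Compatibility: PL/(AE) = 0.1361 mm, so σ = P/A = E × (0.1361/2200) = 8.724 MPa.

σ ≈ 8.72 MPa (compressive)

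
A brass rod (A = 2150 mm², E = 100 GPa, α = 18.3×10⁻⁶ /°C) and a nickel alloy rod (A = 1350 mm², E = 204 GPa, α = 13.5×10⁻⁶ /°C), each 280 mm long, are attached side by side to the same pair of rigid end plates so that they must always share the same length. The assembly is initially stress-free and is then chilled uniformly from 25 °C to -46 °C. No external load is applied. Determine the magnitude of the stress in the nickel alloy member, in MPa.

Both members must finish at the same length. With the larger α, the brass tends to over-contract; the plates restrain it, putting the brass in tension and the nickel alloy in compression. With no external load the two internal forces are equal and opposite, magnitude P.
Setting the final lengths equal and cancelling L: (α₁ − α₂)ΔT = P/(A₁E₁) + P/(A₂E₂).
|α₁ − α₂|·ΔT = 4.8×10⁻⁶ × 71 = 0.0003408.
1/(A₁E₁) + 1/(A₂E₂) = 1/(2150×100×10³) + 1/(1350×204×10³) = 8.282×10⁻⁹ N⁻¹.
P = 0.0003408 / 8.282×10⁻⁹ = 41150 N = 41.15 kN.
σ_{nickel alloy} = P/A₂ = 41150/1350 = 30.48 MPa, compressive.

σ ≈ 30.5 MPa (compressive)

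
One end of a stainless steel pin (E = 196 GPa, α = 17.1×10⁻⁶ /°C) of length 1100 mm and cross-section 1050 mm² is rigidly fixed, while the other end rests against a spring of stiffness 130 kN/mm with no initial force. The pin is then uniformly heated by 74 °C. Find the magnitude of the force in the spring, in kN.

If the spring were absent the pin would lengthen by αΔT L = 17.1×10⁻⁶ × 74 × 1100 = 1.392 mm.
Let P be the compressive force at the spring. The pin shortens elastically by PL/(AE) and the spring compresses by P/k; together these equal δ_free.
So P = δ_free / [L/(AE) + 1/k] = 1.392 / [ 1100/(1050×196×10³) + 1/(130×10³) ].
P = 1.392 / 1.304×10⁻⁵ = 106800 N.

P ≈ 107 kN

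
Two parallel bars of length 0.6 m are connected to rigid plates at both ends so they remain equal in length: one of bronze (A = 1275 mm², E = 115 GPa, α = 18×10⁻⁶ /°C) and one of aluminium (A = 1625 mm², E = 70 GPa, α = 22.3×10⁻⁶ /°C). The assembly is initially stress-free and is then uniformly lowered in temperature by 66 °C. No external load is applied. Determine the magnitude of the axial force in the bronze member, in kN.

P ≈ 18.2 kN (compressive in the bronze)

Equilibrium of a rigid end plate with no external load gives equal and opposite internal forces ±P in the two members. Since α_{aluminium} > α_{bronze}, cooling drives the aluminium into tension and the bronze into compression.
Setting the final lengths equal and cancelling L: (α₁ − α₂)ΔT = P/(A₁E₁) + P/(A₂E₂).
|α₁ − α₂|·ΔT = 4.3×10⁻⁶ × 66 = 0.0002838.
1/(A₁E₁) + 1/(A₂E₂) = 1/(1275×115×10³) + 1/(1625×70×10³) = 1.561×10⁻⁸ N⁻¹.
So P = 0.0002838 / 1.561×10⁻⁸ = 18.18 kN.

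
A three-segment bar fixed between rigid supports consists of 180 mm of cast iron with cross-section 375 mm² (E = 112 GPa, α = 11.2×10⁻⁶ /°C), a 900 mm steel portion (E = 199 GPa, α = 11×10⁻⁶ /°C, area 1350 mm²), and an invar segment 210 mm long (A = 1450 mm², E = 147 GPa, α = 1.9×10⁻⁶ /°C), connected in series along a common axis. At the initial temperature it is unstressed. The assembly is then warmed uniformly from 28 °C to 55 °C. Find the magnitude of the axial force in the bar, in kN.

If the supports were absent, the total length change would be Σ αᵢΔT Lᵢ = 11.2×10⁻⁶×27×180 + 11×10⁻⁶×27×900 + 1.9×10⁻⁶×27×210 = 0.3325 mm.
The walls prevent any net length change, so an axial force P (same in every segment) develops. Compatibility: P · Σ Lᵢ/(AᵢEᵢ) = δ_free.
The series flexibility is Σ Lᵢ/(AᵢEᵢ) = 180/(375×112×10³) + 900/(1350×199×10³) + 210/(1450×147×10³) = 8.621×10⁻⁶ mm/N.
P = 0.3325 / 8.621×10⁻⁶ = 38570 N = 38.57 kN, compressive.

P ≈ 38.6 kN (compressive)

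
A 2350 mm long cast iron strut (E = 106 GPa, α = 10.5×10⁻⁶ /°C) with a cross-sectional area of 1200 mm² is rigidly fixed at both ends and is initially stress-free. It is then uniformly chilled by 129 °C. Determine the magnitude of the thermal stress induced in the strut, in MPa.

Because both ends are immovable the net strain is zero, and the suppressed thermal strain is αΔT = 10.5×10⁻⁶ × 129 = 1354.5×10⁻⁶.
σ = EαΔT = 106×10³ × 10.5×10⁻⁶ × 129 = 143.6 MPa (tensile; the strut is trying to contract).

σ ≈ 144 MPa (tensile)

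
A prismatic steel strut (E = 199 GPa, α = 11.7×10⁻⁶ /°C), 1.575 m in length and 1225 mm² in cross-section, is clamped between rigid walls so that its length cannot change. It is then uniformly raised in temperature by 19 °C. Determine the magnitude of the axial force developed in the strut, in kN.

P ≈ 54.2 kN (compressive)

Full restraint means ε = 0, so the stress is σ = EαΔT = 199×10³ × 11.7×10⁻⁶ × 19 = 44.24 MPa.
Then P = σA = 44.24 × 1225 mm² = 54.19 kN, compressive.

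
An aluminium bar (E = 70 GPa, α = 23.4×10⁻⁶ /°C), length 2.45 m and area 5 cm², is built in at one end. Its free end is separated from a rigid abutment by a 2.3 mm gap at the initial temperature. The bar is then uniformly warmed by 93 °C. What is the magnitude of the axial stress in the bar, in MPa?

σ ≈ 86.6 MPa (compressive)

If the wall were absent the bar would grow by αΔT L = 23.4×10⁻⁶ × 93 × 2450 = 5.332 mm.
This exceeds the 2.3 mm gap, so the wall pushes back. The portion of expansion that must be recovered elastically is δ_free − gap = 5.332 − 2.3 = 3.032 mm.
So σ = E(δ_free − g)/L = 70×10³ × 3.032/2450 = 86.62 MPa.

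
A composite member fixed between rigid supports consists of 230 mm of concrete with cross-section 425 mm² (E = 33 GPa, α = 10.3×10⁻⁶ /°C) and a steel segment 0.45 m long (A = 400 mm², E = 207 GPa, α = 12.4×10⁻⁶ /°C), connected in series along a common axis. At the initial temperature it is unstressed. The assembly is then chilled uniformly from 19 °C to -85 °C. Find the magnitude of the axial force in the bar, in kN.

P ≈ 37.9 kN (tensile)

Free thermal contraction of the whole bar: Σ αᵢΔT Lᵢ = 10.3×10⁻⁶×104×230 + 12.4×10⁻⁶×104×450 = 0.8267 mm.
The walls prevent any net length change, so an axial force P (same in every segment) develops. Compatibility: P · Σ Lᵢ/(AᵢEᵢ) = δ_free.
The series flexibility is Σ Lᵢ/(AᵢEᵢ) = 230/(425×33×10³) + 450/(400×207×10³) = 2.183×10⁻⁵ mm/N.
Hence P = δ_free / Σ(L/AE) = 0.8267/2.183×10⁻⁵ = 37.86 kN (tensile).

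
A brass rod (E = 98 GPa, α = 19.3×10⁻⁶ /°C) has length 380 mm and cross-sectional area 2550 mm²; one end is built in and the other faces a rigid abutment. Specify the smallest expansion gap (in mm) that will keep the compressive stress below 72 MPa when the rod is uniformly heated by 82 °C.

With no wall the rod would lengthen by αΔT L = 19.3×10⁻⁶ × 82 × 380 = 0.6014 mm.
At the allowable stress the elastic shortening the wall may impose is σL/E = 72 × 380 / (98×10³) = 0.2792 mm.
So the gap has to take up the difference, g_min = δ_free − σL/E = 0.6014 − 0.2792 = 0.3222 mm.

g ≈ 0.322 mm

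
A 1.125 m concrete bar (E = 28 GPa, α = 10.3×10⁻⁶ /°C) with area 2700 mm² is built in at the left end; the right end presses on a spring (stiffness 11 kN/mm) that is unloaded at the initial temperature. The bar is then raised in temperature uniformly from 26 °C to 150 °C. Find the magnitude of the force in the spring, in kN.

P ≈ 13.6 kN

If the spring were absent the bar would lengthen by αΔT L = 10.3×10⁻⁶ × 124 × 1125 = 1.437 mm.
Let P be the compressive force at the spring. The bar shortens elastically by PL/(AE) and the spring compresses by P/k; together these equal δ_free.
So P = δ_free / [L/(AE) + 1/k] = 1.437 / [ 1125/(2700×28×10³) + 1/(11×10³) ].
P = 1.437 / 0.0001058 = 13580 N.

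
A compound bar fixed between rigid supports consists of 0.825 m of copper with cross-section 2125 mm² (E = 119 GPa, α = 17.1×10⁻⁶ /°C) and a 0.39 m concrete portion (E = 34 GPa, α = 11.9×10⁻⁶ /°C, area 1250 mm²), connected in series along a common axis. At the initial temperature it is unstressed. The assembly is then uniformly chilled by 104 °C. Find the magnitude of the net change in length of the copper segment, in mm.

|ΔL| ≈ 0.956 mm

If the supports were absent, the total length change would be Σ αᵢΔT Lᵢ = 17.1×10⁻⁶×104×825 + 11.9×10⁻⁶×104×390 = 1.95 mm.
The rigid supports impose zero overall length change; the single axial force P common to all segments must satisfy P Σ Lᵢ/(AᵢEᵢ) = δ_free.
Σ Lᵢ/(AᵢEᵢ) = 825/(2125×119×10³) + 390/(1250×34×10³) = 1.244×10⁻⁵ mm/N.
Hence P = δ_free / Σ(L/AE) = 1.95/1.244×10⁻⁵ = 156.8 kN (tensile).
For the copper segment, free thermal change = 17.1×10⁻⁶×104×825 = 1.467 mm and elastic change from P = 156800×825/(2125×119×10³) = 0.5114 mm; these oppose, so the net change is 0.956 mm (segment shortens).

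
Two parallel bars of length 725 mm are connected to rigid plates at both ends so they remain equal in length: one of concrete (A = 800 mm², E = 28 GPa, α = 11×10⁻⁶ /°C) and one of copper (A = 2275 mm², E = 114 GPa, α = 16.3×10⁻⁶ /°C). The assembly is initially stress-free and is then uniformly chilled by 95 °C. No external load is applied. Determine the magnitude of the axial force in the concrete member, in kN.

P ≈ 10.4 kN (compressive in the concrete)

Equilibrium of a rigid end plate with no external load gives equal and opposite internal forces ±P in the two members. Since α_{copper} > α_{concrete}, cooling drives the copper into tension and the concrete into compression.
Setting the final lengths equal and cancelling L: (α₁ − α₂)ΔT = P/(A₁E₁) + P/(A₂E₂).
|α₁ − α₂|·ΔT = 5.3×10⁻⁶ × 95 = 0.0005035.
1/(A₁E₁) + 1/(A₂E₂) = 1/(800×28×10³) + 1/(2275×114×10³) = 4.85×10⁻⁸ N⁻¹.
P = 0.0005035 / 4.85×10⁻⁸ = 10380 N = 10.38 kN.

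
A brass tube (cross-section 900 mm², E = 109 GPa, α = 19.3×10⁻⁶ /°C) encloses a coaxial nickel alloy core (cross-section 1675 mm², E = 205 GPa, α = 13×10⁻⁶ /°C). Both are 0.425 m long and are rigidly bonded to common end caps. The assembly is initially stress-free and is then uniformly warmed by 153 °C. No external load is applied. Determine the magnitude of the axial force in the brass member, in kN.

P ≈ 73.5 kN (compressive in the brass)

The brass has the larger α, so on heating it would change length more than the nickel alloy if both were free. The rigid plates force a common final length, so the brass is put into compression and the nickel alloy into tension, with equal and opposite forces P (no external load).
Compatibility of the two members (thermal + elastic change equal): (α₁ − α₂)ΔT = P·[1/(A₁E₁) + 1/(A₂E₂)].
|α₁ − α₂|·ΔT = 6.3×10⁻⁶ × 153 = 0.0009639.
1/(A₁E₁) + 1/(A₂E₂) = 1/(900×109×10³) + 1/(1675×205×10³) = 1.311×10⁻⁸ N⁻¹.
So P = 0.0009639 / 1.311×10⁻⁸ = 73.55 kN.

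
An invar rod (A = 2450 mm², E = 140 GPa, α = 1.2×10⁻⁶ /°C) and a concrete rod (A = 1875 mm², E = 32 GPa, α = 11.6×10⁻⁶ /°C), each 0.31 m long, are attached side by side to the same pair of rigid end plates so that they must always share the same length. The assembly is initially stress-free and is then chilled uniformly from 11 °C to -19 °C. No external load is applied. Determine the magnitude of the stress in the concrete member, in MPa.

The concrete has the larger α, so on cooling it would change length more than the invar if both were free. The rigid plates force a common final length, so the concrete is put into tension and the invar into compression, with equal and opposite forces P (no external load).
Setting the final lengths equal and cancelling L: (α₁ − α₂)ΔT = P/(A₁E₁) + P/(A₂E₂).
|α₁ − α₂|·ΔT = 10.4×10⁻⁶ × 30 = 0.000312.
1/(A₁E₁) + 1/(A₂E₂) = 1/(2450×140×10³) + 1/(1875×32×10³) = 1.958×10⁻⁸ N⁻¹.
P = 0.000312 / 1.958×10⁻⁸ = 15930 N = 15.93 kN.
σ_{concrete} = P/A₂ = 15930/1875 = 8.498 MPa, tensile.

σ ≈ 8.5 MPa (tensile)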